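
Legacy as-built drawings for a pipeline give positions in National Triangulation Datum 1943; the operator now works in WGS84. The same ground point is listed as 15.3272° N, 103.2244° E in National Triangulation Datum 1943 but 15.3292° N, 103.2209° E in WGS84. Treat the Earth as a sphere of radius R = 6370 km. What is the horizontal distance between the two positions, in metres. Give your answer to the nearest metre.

436 m

Δφ = 15.3292° − 15.3272° = +0.0020°; Δλ = 103.2209° − 103.2244° = -0.0035°.
1° along a meridian = πR/180 = 111177 m.
ΔN = Δφ × 111177 = 222.4 m; ΔE = Δλ × 111177 × cos(15.3272°) = -0.0035 × 111177 × 0.964432 = -375.3 m.
Distance = √(ΔE² + ΔN²) = √((-375.3)² + 222.4²) = 436.2 m.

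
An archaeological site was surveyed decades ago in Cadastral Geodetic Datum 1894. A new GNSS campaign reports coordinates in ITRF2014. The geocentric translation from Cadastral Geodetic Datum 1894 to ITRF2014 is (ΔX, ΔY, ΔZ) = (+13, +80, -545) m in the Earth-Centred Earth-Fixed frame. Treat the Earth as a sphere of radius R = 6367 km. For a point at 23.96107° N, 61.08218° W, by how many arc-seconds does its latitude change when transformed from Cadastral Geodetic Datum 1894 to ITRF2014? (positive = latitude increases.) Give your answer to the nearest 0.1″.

Δφ = -15.3″

sin φ = 0.406116, cos φ = 0.913822, sin λ = -0.875314, cos λ = 0.483555.
North component: ΔN = −sin φ cos λ·ΔX − sin φ sin λ·ΔY + cos φ·ΔZ = −(0.406116)(0.483555)(13) − (0.406116)(-0.875314)(80) + (0.913822)(-545) = -472.15 m.
1° of latitude spans πR/180 = 111125 m, so Δφ = -472.15 / 111125 × 3600 = -15.296″.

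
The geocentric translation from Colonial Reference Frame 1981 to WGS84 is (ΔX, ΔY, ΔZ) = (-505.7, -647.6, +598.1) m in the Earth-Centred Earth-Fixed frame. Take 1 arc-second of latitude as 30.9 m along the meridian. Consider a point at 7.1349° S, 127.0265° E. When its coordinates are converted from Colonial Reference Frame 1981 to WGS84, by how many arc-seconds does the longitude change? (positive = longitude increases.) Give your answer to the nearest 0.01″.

Δλ = 25.89″

sin φ = -0.124206, cos φ = 0.992256, sin λ = 0.798357, cos λ = -0.602184.
East component: ΔE = −sin λ·ΔX + cos λ·ΔY = −(0.798357)(-505.7) + (-0.602184)(-647.6) = 793.70 m.
1° of latitude spans 3600 × 30.90 = 111240 m; at latitude φ, 1° of longitude spans that × cos φ = 110378.6 m, so Δλ = 793.70 / 110378.6 × 3600 = 25.887″.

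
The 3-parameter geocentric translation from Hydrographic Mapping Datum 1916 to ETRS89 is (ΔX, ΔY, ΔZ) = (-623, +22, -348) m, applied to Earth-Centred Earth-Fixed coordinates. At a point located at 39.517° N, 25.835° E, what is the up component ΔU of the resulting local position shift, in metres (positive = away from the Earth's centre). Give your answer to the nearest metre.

ΔU = -647 m

At φ = 39.517°, λ = 25.835°: sin φ = 0.636307, cos φ = 0.771436, sin λ = 0.435781, cos λ = 0.900053.
ΔU = cos φ cos λ·ΔX + cos φ sin λ·ΔY + sin φ·ΔZ = (0.771436)(0.900053)(-623) + (0.771436)(0.435781)(22) + (0.636307)(-348) = -646.61 m.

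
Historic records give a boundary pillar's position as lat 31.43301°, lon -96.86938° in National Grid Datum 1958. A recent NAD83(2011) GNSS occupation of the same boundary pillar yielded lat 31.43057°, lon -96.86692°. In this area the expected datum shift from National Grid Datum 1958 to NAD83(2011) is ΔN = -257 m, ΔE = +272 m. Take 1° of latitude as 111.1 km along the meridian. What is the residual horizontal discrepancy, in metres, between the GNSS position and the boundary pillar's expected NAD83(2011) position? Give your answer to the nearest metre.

Observed coordinate differences: Δφ = -0.00244°, Δλ = +0.00246°.
Converting to metres (1° lat = 111100 m, cos φ = 0.853250): observed ΔN = -271.1 m, observed ΔE = 233.2 m.
Subtracting the expected shift leaves a residual of -271.1 − (-257) = -14.1 m north and 233.2 − (272) = -38.8 m east.
Residual distance = √((-14.1)² + (-38.8)²) = 41.3 m.

41 m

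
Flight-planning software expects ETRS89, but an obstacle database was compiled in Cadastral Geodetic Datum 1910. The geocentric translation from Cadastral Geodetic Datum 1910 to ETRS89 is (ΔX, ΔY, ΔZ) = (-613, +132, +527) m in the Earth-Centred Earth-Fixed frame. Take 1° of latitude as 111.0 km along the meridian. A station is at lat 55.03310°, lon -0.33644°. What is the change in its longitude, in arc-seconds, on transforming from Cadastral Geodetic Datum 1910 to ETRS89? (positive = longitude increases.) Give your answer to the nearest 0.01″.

Δλ = 7.27″

sin φ = 0.819483, cos φ = 0.573103, sin λ = -0.005872, cos λ = 0.999983.
East component: ΔE = −sin λ·ΔX + cos λ·ΔY = −(-0.005872)(-613) + (0.999983)(132) = 128.40 m.
1° of latitude spans 111000 m; at latitude φ, 1° of longitude spans that × cos φ = 63614.4 m, so Δλ = 128.40 / 63614.4 × 3600 = 7.266″.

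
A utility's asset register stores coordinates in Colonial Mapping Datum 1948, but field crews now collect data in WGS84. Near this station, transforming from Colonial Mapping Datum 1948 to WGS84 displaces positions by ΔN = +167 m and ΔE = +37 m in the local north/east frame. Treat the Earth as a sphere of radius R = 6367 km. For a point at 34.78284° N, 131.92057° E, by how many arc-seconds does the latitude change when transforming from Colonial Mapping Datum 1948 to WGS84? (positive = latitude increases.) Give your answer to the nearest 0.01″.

Δφ = 5.41″

On a sphere of radius R, 1 rad of latitude = R, so Δφ = ΔN / R = 167.0 / 6367000 = 2.6229e-05 rad = 5.410″.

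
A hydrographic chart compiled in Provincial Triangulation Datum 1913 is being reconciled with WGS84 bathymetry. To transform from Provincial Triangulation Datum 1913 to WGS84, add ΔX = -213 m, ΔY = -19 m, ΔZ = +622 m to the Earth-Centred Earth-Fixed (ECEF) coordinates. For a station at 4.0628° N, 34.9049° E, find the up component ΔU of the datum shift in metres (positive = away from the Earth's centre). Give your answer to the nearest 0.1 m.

The local up (radial) axis is (cos φ cos λ, cos φ sin λ, sin φ), giving ΔU = -174.243 − 10.845 + 44.069 = -141.02 m.

ΔU = -141.0 m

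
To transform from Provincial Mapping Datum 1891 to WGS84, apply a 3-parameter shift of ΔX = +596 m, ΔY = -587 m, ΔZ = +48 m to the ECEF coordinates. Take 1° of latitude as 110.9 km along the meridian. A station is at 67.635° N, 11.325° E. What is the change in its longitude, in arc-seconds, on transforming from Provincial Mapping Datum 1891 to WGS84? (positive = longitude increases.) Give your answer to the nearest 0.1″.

sin φ = 0.924779, cos φ = 0.380506, sin λ = 0.196374, cos λ = 0.980529.
East component: ΔE = −sin λ·ΔX + cos λ·ΔY = −(0.196374)(596) + (0.980529)(-587) = -692.61 m.
1° of latitude spans 110900 m; at latitude φ, 1° of longitude spans that × cos φ = 42198.1 m, so Δλ = -692.61 / 42198.1 × 3600 = -59.088″.

Δλ = -59.1″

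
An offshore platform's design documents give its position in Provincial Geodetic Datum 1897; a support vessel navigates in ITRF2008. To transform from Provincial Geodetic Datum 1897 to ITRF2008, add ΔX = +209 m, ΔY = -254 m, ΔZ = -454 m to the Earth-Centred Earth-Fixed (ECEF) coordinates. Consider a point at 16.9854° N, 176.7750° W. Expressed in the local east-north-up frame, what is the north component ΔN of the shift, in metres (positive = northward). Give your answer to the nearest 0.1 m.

At φ = 16.9854°, λ = -176.7750°: sin φ = 0.292128, cos φ = 0.956379, sin λ = -0.056257, cos λ = -0.998416.
ΔN = −sin φ cos λ·ΔX − sin φ sin λ·ΔY + cos φ·ΔZ = −(0.292128)(-0.998416)(209) − (0.292128)(-0.056257)(-254) + (0.956379)(-454) = -377.41 m.

ΔN = -377.4 m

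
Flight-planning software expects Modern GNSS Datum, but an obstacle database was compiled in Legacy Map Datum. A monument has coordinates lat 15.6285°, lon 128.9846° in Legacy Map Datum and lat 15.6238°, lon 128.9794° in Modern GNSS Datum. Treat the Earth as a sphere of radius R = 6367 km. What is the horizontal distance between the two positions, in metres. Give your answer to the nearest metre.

763 m

Δφ = 15.6238° − 15.6285° = -0.0047°; Δλ = 128.9794° − 128.9846° = -0.0052°.
1° along a meridian = πR/180 = 111125 m.
ΔN = Δφ × 111125 = -522.3 m; ΔE = Δλ × 111125 × cos(15.6285°) = -0.0052 × 111125 × 0.963029 = -556.5 m.
Distance = √(ΔE² + ΔN²) = √((-556.5)² + (-522.3)²) = 763.2 m.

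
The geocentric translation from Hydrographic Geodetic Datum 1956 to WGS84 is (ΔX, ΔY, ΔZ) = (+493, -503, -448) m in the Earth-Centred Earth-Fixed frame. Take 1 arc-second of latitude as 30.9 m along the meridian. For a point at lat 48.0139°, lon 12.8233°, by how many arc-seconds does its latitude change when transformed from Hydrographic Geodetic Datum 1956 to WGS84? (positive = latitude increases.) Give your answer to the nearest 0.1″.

sin φ = 0.743307, cos φ = 0.668950, sin λ = 0.221945, cos λ = 0.975059.
North component: ΔN = −sin φ cos λ·ΔX − sin φ sin λ·ΔY + cos φ·ΔZ = −(0.743307)(0.975059)(493) − (0.743307)(0.221945)(-503) + (0.668950)(-448) = -574.02 m.
1° of latitude spans 3600 × 30.90 = 111240 m, so Δφ = -574.02 / 111240 × 3600 = -18.577″.

Δφ = -18.6″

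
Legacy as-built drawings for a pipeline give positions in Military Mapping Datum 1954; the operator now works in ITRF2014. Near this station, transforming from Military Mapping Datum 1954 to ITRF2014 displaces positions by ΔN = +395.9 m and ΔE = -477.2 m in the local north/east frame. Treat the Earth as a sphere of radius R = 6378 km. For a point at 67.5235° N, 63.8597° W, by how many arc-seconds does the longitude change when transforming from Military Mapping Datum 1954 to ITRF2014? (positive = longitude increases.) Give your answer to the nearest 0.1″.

Δλ = -40.4″

At latitude 67.5235°, cos φ = 0.382304.
One radian of longitude at latitude φ spans R cos φ, so Δλ = ΔE / (R cos φ) = -477.2 / (6378000 × 0.382304) = -1.9571e-04 rad = -40.367″.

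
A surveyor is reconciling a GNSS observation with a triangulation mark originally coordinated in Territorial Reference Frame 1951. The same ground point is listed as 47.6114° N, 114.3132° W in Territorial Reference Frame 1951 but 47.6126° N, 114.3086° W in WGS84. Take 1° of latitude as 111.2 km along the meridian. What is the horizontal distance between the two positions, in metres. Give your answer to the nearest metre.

Δφ = 47.6126° − 47.6114° = +0.0012°; Δλ = -114.3086° − -114.3132° = +0.0046°.
ΔN = Δφ × 111200 = 133.4 m; ΔE = Δλ × 111200 × cos(47.6114°) = +0.0046 × 111200 × 0.674155 = 344.8 m.
Distance = √(ΔE² + ΔN²) = √(344.8² + 133.4²) = 369.8 m.

370 m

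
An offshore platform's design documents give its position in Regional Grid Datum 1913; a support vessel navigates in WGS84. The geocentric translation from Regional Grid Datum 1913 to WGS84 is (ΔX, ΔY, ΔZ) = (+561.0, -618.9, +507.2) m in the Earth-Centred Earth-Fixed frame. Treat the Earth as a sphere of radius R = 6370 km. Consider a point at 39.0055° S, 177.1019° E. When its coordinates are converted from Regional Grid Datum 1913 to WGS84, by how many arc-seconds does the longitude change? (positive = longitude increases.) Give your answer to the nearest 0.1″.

Δλ = 24.6″

sin φ = -0.629395, cos φ = 0.777086, sin λ = 0.050560, cos λ = -0.998721.
East component: ΔE = −sin λ·ΔX + cos λ·ΔY = −(0.050560)(561.0) + (-0.998721)(-618.9) = 589.74 m.
1° of latitude spans πR/180 = 111177 m; at latitude φ, 1° of longitude spans that × cos φ = 86394.4 m, so Δλ = 589.74 / 86394.4 × 3600 = 24.574″.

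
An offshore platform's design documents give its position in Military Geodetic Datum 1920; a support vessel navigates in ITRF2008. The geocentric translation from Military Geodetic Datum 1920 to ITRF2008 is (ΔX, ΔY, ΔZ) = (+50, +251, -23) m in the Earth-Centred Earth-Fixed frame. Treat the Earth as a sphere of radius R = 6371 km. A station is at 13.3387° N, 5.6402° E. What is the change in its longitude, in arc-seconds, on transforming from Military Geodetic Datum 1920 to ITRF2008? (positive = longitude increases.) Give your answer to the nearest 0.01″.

sin φ = 0.230707, cos φ = 0.973023, sin λ = 0.098281, cos λ = 0.995159.
East component: ΔE = −sin λ·ΔX + cos λ·ΔY = −(0.098281)(50) + (0.995159)(251) = 244.87 m.
1° of latitude spans πR/180 = 111195 m; at latitude φ, 1° of longitude spans that × cos φ = 108195.3 m, so Δλ = 244.87 / 108195.3 × 3600 = 8.148″.

Δλ = 8.15″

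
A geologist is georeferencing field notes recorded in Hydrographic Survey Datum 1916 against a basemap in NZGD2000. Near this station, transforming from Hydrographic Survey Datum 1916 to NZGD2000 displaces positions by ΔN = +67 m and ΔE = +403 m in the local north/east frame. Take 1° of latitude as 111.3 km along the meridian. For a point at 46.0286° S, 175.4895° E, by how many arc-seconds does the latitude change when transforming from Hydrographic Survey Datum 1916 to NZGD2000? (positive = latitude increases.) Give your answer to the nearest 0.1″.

1° of latitude = 111.3 km, so Δφ = 67.0 / 111300 = 0.0006020° = 2.167″.

Δφ = 2.2″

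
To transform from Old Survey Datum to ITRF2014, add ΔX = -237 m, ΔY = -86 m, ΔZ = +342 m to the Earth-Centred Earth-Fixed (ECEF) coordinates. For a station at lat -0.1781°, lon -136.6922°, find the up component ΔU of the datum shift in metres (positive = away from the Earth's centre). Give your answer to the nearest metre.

At φ = -0.1781°, λ = -136.6922°: sin φ = -0.003108, cos φ = 0.999995, sin λ = -0.685917, cos λ = -0.727679.
ΔU = cos φ cos λ·ΔX + cos φ sin λ·ΔY + sin φ·ΔZ = (0.999995)(-0.727679)(-237) + (0.999995)(-0.685917)(-86) + (-0.003108)(342) = 230.38 m.

ΔU = 230 m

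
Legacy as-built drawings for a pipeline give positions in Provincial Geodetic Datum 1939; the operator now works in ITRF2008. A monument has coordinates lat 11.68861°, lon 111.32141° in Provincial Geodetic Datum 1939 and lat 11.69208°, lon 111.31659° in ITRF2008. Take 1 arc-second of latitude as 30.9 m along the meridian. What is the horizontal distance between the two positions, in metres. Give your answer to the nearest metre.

652 m

Δφ = 11.69208° − 11.68861° = +0.00347°; Δλ = 111.31659° − 111.32141° = -0.00482°.
1° of latitude = 3600 × 30.90 = 111240 m.
ΔN = Δφ × 111240 = 386.0 m; ΔE = Δλ × 111240 × cos(11.68861°) = -0.00482 × 111240 × 0.979263 = -525.1 m.
Distance = √(ΔE² + ΔN²) = √((-525.1)² + 386.0²) = 651.7 m.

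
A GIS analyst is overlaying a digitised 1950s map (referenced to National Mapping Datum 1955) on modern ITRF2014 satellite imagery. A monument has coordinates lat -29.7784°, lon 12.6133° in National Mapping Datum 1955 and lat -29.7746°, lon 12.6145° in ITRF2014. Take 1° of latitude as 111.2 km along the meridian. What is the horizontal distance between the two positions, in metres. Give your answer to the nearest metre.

Δφ = -29.7746° − -29.7784° = +0.0038°; Δλ = 12.6145° − 12.6133° = +0.0012°.
ΔN = Δφ × 111200 = 422.6 m; ΔE = Δλ × 111200 × cos(-29.7784°) = +0.0012 × 111200 × 0.867953 = 115.8 m.
Distance = √(ΔE² + ΔN²) = √(115.8² + 422.6²) = 438.1 m.

438 m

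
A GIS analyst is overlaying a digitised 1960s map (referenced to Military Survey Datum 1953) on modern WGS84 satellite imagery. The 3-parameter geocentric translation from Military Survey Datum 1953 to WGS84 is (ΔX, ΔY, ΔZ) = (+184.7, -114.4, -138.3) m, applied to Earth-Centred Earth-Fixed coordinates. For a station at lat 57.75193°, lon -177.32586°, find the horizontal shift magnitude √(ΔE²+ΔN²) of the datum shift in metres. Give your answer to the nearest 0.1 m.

145.4 m

At φ = 57.75193°, λ = -177.32586°: sin φ = 0.845746, cos φ = 0.533586, sin λ = -0.046656, cos λ = -0.998911.
ΔE = −sin λ·ΔX + cos λ·ΔY = −(-0.046656)·(184.7) + (-0.998911)·(-114.4) = 122.89 m.
ΔN = −sin φ cos λ·ΔX − sin φ sin λ·ΔY + cos φ·ΔZ = −(0.845746)(-0.998911)(184.7) − (0.845746)(-0.046656)(-114.4) + (0.533586)(-138.3) = 77.73 m.
Horizontal magnitude = √(ΔE² + ΔN²) = √(122.89² + 77.73²) = 145.41 m.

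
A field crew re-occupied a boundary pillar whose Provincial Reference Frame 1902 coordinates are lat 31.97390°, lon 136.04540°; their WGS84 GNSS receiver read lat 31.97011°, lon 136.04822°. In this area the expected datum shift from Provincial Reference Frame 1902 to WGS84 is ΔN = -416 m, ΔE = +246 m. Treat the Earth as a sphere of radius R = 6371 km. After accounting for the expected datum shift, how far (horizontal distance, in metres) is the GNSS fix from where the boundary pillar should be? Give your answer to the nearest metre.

21 m

Observed coordinate differences: Δφ = -0.00379°, Δλ = +0.00282°.
Converting to metres (1° lat = 111195 m, cos φ = 0.848289): observed ΔN = -421.4 m, observed ΔE = 266.0 m.
Subtracting the expected shift leaves a residual of -421.4 − (-416) = -5.4 m north and 266.0 − (246) = 20.0 m east.
Residual distance = √((-5.4)² + 20.0²) = 20.7 m.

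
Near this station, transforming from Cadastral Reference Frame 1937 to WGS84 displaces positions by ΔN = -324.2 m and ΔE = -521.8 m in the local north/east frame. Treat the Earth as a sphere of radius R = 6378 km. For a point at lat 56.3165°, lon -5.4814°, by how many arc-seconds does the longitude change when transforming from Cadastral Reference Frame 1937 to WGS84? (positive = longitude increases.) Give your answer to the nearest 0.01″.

Δλ = -30.43″

At latitude 56.3165°, cos φ = 0.554605.
One radian of longitude at latitude φ spans R cos φ, so Δλ = ΔE / (R cos φ) = -521.8 / (6378000 × 0.554605) = -1.4751e-04 rad = -30.427″.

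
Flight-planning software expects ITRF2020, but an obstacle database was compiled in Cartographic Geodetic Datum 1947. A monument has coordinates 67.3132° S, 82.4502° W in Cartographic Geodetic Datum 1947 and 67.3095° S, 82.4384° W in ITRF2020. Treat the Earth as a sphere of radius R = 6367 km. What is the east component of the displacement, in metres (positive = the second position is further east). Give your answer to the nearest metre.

Δφ = -67.3095° − -67.3132° = +0.0037°; Δλ = -82.4384° − -82.4502° = +0.0118°.
1° along a meridian = πR/180 = 111125 m.
ΔN = Δφ × 111125 = 411.2 m; ΔE = Δλ × 111125 × cos(-67.3132°) = +0.0118 × 111125 × 0.385693 = 505.8 m.

ΔE = 506 m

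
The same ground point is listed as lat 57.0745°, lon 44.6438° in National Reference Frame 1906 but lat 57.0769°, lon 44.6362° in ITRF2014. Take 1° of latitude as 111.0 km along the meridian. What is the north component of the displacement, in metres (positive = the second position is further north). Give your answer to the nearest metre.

Δφ = 57.0769° − 57.0745° = +0.0024°; Δλ = 44.6362° − 44.6438° = -0.0076°.
ΔN = Δφ × 111000 = 266.4 m; ΔE = Δλ × 111000 × cos(57.0745°) = -0.0076 × 111000 × 0.543548 = -458.5 m.

ΔN = 266 m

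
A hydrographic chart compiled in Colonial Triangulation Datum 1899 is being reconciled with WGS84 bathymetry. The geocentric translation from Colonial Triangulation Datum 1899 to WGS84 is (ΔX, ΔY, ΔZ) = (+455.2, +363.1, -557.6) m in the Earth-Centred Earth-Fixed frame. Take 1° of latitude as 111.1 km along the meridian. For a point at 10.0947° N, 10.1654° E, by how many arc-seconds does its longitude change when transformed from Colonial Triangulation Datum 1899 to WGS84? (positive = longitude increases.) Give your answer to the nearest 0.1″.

sin φ = 0.175276, cos φ = 0.984519, sin λ = 0.176490, cos λ = 0.984302.
East component: ΔE = −sin λ·ΔX + cos λ·ΔY = −(0.176490)(455.2) + (0.984302)(363.1) = 277.06 m.
1° of latitude spans 111100 m; at latitude φ, 1° of longitude spans that × cos φ = 109380.1 m, so Δλ = 277.06 / 109380.1 × 3600 = 9.119″.

Δλ = 9.1″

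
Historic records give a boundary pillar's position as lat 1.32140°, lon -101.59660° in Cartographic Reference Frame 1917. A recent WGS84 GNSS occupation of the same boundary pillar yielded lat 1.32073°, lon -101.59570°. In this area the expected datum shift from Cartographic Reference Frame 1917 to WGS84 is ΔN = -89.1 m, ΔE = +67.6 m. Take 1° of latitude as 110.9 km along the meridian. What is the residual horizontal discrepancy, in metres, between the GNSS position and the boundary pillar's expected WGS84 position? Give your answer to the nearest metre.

Observed coordinate differences: Δφ = -0.00067°, Δλ = +0.00090°.
Converting to metres (1° lat = 110900 m, cos φ = 0.999734): observed ΔN = -74.3 m, observed ΔE = 99.8 m.
Subtracting the expected shift leaves a residual of -74.3 − (-89.1) = 14.8 m north and 99.8 − (67.6) = 32.2 m east.
Residual distance = √(14.8² + 32.2²) = 35.4 m.

35 m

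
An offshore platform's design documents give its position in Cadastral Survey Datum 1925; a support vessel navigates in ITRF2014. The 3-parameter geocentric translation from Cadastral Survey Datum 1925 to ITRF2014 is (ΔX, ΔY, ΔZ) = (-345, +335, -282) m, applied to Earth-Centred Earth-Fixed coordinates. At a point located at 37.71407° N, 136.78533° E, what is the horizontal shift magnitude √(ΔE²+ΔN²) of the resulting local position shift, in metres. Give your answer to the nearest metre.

517 m

At φ = 37.71407°, λ = 136.78533°: sin φ = 0.611721, cos φ = 0.791073, sin λ = 0.684734, cos λ = -0.728793.
ΔE = −sin λ·ΔX + cos λ·ΔY = −(0.684734)·(-345) + (-0.728793)·(335) = -7.91 m.
ΔN = −sin φ cos λ·ΔX − sin φ sin λ·ΔY + cos φ·ΔZ = −(0.611721)(-0.728793)(-345) − (0.611721)(0.684734)(335) + (0.791073)(-282) = -517.21 m.
Horizontal magnitude = √(ΔE² + ΔN²) = √((-7.91)² + (-517.21)²) = 517.27 m.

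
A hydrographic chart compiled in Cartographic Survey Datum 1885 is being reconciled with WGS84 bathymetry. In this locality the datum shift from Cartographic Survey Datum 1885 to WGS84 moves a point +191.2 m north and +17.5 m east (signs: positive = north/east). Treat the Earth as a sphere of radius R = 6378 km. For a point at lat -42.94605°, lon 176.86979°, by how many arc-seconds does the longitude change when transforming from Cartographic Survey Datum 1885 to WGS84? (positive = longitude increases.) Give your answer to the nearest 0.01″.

Δλ = 0.77″

At latitude -42.94605°, cos φ = 0.731996.
One radian of longitude at latitude φ spans R cos φ, so Δλ = ΔE / (R cos φ) = 17.5 / (6378000 × 0.731996) = 3.7484e-06 rad = 0.773″.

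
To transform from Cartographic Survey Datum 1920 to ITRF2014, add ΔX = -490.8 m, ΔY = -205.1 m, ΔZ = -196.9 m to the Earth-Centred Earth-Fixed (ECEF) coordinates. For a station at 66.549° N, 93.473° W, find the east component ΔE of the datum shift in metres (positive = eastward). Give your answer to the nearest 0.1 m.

The local east axis at (φ, λ) is (−sin λ, cos λ, 0), so ΔE = −sin(-93.473°)·(-490.8) + cos(-93.473°)·(-205.1) = -477.47 m.

ΔE = -477.5 m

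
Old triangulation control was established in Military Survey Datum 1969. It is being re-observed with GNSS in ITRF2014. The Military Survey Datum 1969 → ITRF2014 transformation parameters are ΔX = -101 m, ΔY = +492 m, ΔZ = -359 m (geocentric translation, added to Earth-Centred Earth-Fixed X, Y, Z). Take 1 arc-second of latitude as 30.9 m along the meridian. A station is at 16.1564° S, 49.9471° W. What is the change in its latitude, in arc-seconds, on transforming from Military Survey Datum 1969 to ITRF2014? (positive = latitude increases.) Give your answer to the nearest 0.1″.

Δφ = -15.1″

sin φ = -0.278260, cos φ = 0.960506, sin λ = -0.765451, cos λ = 0.643495.
North component: ΔN = −sin φ cos λ·ΔX − sin φ sin λ·ΔY + cos φ·ΔZ = −(-0.278260)(0.643495)(-101) − (-0.278260)(-0.765451)(492) + (0.960506)(-359) = -467.70 m.
1° of latitude spans 3600 × 30.90 = 111240 m, so Δφ = -467.70 / 111240 × 3600 = -15.136″.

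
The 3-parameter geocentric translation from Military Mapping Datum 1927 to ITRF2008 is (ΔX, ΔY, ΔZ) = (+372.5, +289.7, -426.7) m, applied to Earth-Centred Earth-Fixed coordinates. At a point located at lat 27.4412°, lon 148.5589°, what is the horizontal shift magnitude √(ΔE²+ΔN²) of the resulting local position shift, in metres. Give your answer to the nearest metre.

535 m

The local east axis at (φ, λ) is (−sin λ, cos λ, 0), so ΔE = −sin(148.5589°)·372.5 + cos(148.5589°)·289.7 = -441.47 m.
The local north axis is (−sin φ cos λ, −sin φ sin λ, cos φ), giving ΔN = 146.458 − 69.639 − 378.690 = -301.87 m.
Horizontal magnitude = √(ΔE² + ΔN²) = √((-441.47)² + (-301.87)²) = 534.81 m.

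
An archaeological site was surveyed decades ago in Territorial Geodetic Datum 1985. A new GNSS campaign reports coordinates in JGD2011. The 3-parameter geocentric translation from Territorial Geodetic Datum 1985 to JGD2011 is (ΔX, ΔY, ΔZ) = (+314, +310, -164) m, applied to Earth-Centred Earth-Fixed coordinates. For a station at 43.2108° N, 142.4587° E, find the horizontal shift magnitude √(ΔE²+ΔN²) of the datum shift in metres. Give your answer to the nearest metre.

444 m

The local east axis at (φ, λ) is (−sin λ, cos λ, 0), so ΔE = −sin(142.4587°)·314 + cos(142.4587°)·310 = -437.13 m.
The local north axis is (−sin φ cos λ, −sin φ sin λ, cos φ), giving ΔN = 170.469 − 129.332 − 119.530 = -78.39 m.
Horizontal magnitude = √(ΔE² + ΔN²) = √((-437.13)² + (-78.39)²) = 444.11 m.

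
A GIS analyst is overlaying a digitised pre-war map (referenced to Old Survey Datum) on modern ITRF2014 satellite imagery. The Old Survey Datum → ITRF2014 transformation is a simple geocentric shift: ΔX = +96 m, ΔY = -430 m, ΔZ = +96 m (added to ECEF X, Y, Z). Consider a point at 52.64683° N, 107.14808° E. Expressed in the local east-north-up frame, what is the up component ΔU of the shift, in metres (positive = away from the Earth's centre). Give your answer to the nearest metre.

The local up (radial) axis is (cos φ cos λ, cos φ sin λ, sin φ), giving ΔU = -17.173 − 249.295 + 76.311 = -190.16 m.

ΔU = -190 m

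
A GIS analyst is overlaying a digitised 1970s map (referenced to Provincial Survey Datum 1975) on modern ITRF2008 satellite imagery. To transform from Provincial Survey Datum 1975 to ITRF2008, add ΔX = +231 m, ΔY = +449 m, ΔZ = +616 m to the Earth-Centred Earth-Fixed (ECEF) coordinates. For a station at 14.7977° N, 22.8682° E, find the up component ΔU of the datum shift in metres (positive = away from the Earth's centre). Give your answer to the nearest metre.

ΔU = 532 m

At φ = 14.7977°, λ = 22.8682°: sin φ = 0.255407, cos φ = 0.966834, sin λ = 0.388613, cos λ = 0.921401.
ΔU = cos φ cos λ·ΔX + cos φ sin λ·ΔY + sin φ·ΔZ = (0.966834)(0.921401)(231) + (0.966834)(0.388613)(449) + (0.255407)(616) = 531.82 m.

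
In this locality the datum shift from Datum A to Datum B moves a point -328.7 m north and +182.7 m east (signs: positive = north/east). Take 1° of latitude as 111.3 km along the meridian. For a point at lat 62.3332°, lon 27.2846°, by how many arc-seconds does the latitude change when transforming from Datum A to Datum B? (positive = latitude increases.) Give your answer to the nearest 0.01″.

1° of latitude = 111.3 km, so Δφ = -328.7 / 111300 = -0.0029533° = -10.632″.

Δφ = -10.63″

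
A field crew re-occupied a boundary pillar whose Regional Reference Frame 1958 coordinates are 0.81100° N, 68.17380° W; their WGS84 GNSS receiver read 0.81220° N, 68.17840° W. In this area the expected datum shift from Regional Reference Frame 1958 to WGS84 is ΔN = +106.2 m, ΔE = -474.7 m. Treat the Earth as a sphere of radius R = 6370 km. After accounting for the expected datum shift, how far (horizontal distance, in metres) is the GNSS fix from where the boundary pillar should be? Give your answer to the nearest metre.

Observed coordinate differences: Δφ = +0.00120°, Δλ = -0.00460°.
Converting to metres (1° lat = 111177 m, cos φ = 0.999900): observed ΔN = 133.4 m, observed ΔE = -511.4 m.
Subtracting the expected shift leaves a residual of 133.4 − (106.2) = 27.2 m north and -511.4 − (-474.7) = -36.7 m east.
Residual distance = √(27.2² + (-36.7)²) = 45.7 m.

46 m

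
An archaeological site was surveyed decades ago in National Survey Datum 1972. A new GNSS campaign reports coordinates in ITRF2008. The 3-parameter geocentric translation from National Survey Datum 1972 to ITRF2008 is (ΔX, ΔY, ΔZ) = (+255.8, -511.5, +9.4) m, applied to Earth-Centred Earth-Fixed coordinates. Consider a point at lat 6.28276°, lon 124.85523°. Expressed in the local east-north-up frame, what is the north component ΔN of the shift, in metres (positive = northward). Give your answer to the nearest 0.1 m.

At φ = 6.28276°, λ = 124.85523°: sin φ = 0.109435, cos φ = 0.993994, sin λ = 0.820599, cos λ = -0.571505.
ΔN = −sin φ cos λ·ΔX − sin φ sin λ·ΔY + cos φ·ΔZ = −(0.109435)(-0.571505)(255.8) − (0.109435)(0.820599)(-511.5) + (0.993994)(9.4) = 71.28 m.

ΔN = 71.3 m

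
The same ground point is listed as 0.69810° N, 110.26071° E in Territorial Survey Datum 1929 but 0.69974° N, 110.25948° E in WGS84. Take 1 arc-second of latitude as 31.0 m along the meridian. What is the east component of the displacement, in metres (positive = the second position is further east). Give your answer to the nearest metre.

Δφ = 0.69974° − 0.69810° = +0.00164°; Δλ = 110.25948° − 110.26071° = -0.00123°.
1° of latitude = 3600 × 31.00 = 111600 m.
ΔN = Δφ × 111600 = 183.0 m; ΔE = Δλ × 111600 × cos(0.69810°) = -0.00123 × 111600 × 0.999926 = -137.3 m.

ΔE = -137 m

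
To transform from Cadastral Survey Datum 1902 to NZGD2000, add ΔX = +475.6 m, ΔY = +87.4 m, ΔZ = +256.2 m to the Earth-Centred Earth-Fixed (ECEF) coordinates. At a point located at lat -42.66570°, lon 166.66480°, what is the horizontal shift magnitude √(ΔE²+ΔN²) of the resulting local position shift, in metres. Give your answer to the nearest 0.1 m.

The local east axis at (φ, λ) is (−sin λ, cos λ, 0), so ΔE = −sin(166.66480°)·475.6 + cos(166.66480°)·87.4 = -194.74 m.
The local north axis is (−sin φ cos λ, −sin φ sin λ, cos φ), giving ΔN = -313.633 + 13.662 + 188.389 = -111.58 m.
Horizontal magnitude = √(ΔE² + ΔN²) = √((-194.74)² + (-111.58)²) = 224.44 m.

224.4 m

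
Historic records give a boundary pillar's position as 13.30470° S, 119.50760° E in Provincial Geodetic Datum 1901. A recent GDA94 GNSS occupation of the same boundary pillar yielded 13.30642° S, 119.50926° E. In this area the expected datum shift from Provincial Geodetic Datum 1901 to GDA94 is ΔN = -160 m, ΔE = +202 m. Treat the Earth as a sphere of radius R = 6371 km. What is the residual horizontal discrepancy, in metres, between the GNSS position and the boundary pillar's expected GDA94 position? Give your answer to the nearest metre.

38 m

Observed coordinate differences: Δφ = -0.00172°, Δλ = +0.00166°.
Converting to metres (1° lat = 111195 m, cos φ = 0.973160): observed ΔN = -191.3 m, observed ΔE = 179.6 m.
Subtracting the expected shift leaves a residual of -191.3 − (-160) = -31.3 m north and 179.6 − (202) = -22.4 m east.
Residual distance = √((-31.3)² + (-22.4)²) = 38.4 m.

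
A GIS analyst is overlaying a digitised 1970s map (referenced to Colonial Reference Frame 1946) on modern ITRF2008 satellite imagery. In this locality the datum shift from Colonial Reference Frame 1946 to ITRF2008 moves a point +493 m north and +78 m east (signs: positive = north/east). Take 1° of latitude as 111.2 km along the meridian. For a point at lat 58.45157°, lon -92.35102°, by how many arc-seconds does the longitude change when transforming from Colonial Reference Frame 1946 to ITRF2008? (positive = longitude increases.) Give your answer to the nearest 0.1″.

At latitude 58.45157°, cos φ = 0.523219.
1° of longitude at this latitude = 111.2 × cos φ = 58.18 km, so Δλ = 78.0 / 58182.0 = 0.0013406° = 4.826″.

Δλ = 4.8″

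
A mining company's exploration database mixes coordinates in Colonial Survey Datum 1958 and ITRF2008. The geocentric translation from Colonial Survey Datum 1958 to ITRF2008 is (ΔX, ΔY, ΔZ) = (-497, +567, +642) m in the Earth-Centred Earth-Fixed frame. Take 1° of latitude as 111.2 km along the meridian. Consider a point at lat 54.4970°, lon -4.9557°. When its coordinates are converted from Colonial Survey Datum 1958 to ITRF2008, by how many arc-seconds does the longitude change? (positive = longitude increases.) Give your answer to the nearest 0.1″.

sin φ = 0.814085, cos φ = 0.580746, sin λ = -0.086385, cos λ = 0.996262.
East component: ΔE = −sin λ·ΔX + cos λ·ΔY = −(-0.086385)(-497) + (0.996262)(567) = 521.95 m.
1° of latitude spans 111200 m; at latitude φ, 1° of longitude spans that × cos φ = 64578.9 m, so Δλ = 521.95 / 64578.9 × 3600 = 29.096″.

Δλ = 29.1″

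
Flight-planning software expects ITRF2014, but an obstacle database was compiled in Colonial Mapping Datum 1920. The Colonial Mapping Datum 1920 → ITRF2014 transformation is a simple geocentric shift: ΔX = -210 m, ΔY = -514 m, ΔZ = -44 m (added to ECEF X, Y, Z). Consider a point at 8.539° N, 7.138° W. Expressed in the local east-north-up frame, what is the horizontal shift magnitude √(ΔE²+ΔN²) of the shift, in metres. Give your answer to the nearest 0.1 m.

536.6 m

The local east axis at (φ, λ) is (−sin λ, cos λ, 0), so ΔE = −sin(-7.138°)·(-210) + cos(-7.138°)·(-514) = -536.11 m.
The local north axis is (−sin φ cos λ, −sin φ sin λ, cos φ), giving ΔN = 30.940 − 9.483 − 43.512 = -22.06 m.
Horizontal magnitude = √(ΔE² + ΔN²) = √((-536.11)² + (-22.06)²) = 536.56 m.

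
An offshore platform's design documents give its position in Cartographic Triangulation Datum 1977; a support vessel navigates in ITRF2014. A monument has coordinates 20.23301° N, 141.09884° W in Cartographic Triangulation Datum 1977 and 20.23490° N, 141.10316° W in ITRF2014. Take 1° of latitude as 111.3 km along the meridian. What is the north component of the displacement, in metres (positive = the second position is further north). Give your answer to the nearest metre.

Δφ = 20.23490° − 20.23301° = +0.00189°; Δλ = -141.10316° − -141.09884° = -0.00432°.
ΔN = Δφ × 111300 = 210.4 m; ΔE = Δλ × 111300 × cos(20.23301°) = -0.00432 × 111300 × 0.938294 = -451.1 m.

ΔN = 210 m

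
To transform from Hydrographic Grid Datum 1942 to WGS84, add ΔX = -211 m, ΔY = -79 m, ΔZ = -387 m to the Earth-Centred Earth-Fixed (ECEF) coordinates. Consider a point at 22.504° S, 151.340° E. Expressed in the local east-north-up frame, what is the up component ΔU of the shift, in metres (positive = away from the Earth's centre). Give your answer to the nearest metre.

The local up (radial) axis is (cos φ cos λ, cos φ sin λ, sin φ), giving ΔU = 171.050 − 35.004 + 148.123 = 284.17 m.

ΔU = 284 m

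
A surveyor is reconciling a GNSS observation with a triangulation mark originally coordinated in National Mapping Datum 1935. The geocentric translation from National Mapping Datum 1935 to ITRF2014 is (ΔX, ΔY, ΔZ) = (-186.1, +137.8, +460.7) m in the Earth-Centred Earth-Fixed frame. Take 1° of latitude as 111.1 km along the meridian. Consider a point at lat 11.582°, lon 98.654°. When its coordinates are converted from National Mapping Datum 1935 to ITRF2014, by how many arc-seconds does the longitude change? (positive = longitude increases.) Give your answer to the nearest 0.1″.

Δλ = 5.4″

sin φ = 0.200770, cos φ = 0.979638, sin λ = 0.988615, cos λ = -0.150467.
East component: ΔE = −sin λ·ΔX + cos λ·ΔY = −(0.988615)(-186.1) + (-0.150467)(137.8) = 163.25 m.
1° of latitude spans 111100 m; at latitude φ, 1° of longitude spans that × cos φ = 108837.8 m, so Δλ = 163.25 / 108837.8 × 3600 = 5.400″.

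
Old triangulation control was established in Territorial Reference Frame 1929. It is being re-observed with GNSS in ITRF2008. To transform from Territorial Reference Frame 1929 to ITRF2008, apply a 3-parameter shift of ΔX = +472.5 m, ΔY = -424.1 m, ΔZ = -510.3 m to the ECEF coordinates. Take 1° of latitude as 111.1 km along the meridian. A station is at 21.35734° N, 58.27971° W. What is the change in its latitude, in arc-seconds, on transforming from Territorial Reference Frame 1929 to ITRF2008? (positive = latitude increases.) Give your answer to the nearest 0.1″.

Δφ = -22.6″

sin φ = 0.364183, cos φ = 0.931327, sin λ = -0.850625, cos λ = 0.525773.
North component: ΔN = −sin φ cos λ·ΔX − sin φ sin λ·ΔY + cos φ·ΔZ = −(0.364183)(0.525773)(472.5) − (0.364183)(-0.850625)(-424.1) + (0.931327)(-510.3) = -697.11 m.
1° of latitude spans 111100 m, so Δφ = -697.11 / 111100 × 3600 = -22.589″.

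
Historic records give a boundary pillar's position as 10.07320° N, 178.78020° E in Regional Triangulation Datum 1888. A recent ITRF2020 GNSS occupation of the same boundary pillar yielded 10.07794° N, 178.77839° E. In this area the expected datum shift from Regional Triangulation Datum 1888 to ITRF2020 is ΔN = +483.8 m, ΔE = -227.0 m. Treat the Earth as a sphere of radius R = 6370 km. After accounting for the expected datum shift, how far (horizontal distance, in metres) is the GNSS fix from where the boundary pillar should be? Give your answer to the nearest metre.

Observed coordinate differences: Δφ = +0.00474°, Δλ = -0.00181°.
Converting to metres (1° lat = 111177 m, cos φ = 0.984585): observed ΔN = 527.0 m, observed ΔE = -198.1 m.
Subtracting the expected shift leaves a residual of 527.0 − (483.8) = 43.2 m north and -198.1 − (-227.0) = 28.9 m east.
Residual distance = √(43.2² + 28.9²) = 51.9 m.

52 m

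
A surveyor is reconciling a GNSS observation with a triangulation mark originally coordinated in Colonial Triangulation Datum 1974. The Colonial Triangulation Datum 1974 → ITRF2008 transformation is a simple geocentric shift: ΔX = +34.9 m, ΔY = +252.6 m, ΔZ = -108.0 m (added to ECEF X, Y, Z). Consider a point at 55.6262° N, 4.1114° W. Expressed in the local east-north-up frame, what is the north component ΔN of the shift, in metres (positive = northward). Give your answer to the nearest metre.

At φ = 55.6262°, λ = -4.1114°: sin φ = 0.825372, cos φ = 0.564590, sin λ = -0.071696, cos λ = 0.997427.
ΔN = −sin φ cos λ·ΔX − sin φ sin λ·ΔY + cos φ·ΔZ = −(0.825372)(0.997427)(34.9) − (0.825372)(-0.071696)(252.6) + (0.564590)(-108.0) = -74.76 m.

ΔN = -75 m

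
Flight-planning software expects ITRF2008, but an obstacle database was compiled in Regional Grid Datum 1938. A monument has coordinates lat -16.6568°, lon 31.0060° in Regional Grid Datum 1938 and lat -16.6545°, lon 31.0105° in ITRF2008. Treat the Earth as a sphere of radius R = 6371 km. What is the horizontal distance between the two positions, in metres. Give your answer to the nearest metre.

Δφ = -16.6545° − -16.6568° = +0.0023°; Δλ = 31.0105° − 31.0060° = +0.0045°.
1° along a meridian = πR/180 = 111195 m.
ΔN = Δφ × 111195 = 255.7 m; ΔE = Δλ × 111195 × cos(-16.6568°) = +0.0045 × 111195 × 0.958039 = 479.4 m.
Distance = √(ΔE² + ΔN²) = √(479.4² + 255.7²) = 543.3 m.

543 m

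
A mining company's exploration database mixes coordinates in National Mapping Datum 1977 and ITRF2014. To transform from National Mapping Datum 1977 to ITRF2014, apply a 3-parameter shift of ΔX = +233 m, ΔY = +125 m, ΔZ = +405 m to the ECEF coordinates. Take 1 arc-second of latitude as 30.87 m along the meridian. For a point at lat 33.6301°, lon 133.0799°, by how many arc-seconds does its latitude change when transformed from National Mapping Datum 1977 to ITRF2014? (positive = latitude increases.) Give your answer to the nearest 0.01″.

sin φ = 0.553829, cos φ = 0.832630, sin λ = 0.730402, cos λ = -0.683018.
North component: ΔN = −sin φ cos λ·ΔX − sin φ sin λ·ΔY + cos φ·ΔZ = −(0.553829)(-0.683018)(233) − (0.553829)(0.730402)(125) + (0.832630)(405) = 374.79 m.
1° of latitude spans 3600 × 30.87 = 111132 m, so Δφ = 374.79 / 111132 × 3600 = 12.141″.

Δφ = 12.14″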